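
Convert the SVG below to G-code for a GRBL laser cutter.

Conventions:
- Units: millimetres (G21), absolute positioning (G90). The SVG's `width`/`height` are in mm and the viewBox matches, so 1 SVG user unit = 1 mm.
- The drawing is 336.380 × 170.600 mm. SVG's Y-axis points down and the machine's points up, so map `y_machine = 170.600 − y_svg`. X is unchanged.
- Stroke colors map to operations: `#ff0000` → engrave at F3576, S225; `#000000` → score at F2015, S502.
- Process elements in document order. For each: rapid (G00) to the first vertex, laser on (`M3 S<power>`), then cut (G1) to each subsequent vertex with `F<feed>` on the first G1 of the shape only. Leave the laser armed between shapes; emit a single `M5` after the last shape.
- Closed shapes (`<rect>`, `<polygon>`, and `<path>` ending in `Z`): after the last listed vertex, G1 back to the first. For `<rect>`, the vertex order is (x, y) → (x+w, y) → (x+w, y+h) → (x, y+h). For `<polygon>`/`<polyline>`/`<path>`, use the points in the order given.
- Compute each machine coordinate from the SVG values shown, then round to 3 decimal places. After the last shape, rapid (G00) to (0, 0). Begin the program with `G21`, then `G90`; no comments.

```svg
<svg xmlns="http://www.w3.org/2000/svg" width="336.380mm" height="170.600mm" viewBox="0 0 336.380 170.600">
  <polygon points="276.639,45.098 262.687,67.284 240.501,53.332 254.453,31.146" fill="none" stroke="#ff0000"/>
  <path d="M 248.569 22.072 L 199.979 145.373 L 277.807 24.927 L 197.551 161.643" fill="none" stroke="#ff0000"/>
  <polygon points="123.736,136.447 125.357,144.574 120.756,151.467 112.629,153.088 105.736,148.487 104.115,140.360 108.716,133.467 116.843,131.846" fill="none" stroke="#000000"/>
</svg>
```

G21
G90
G00 X276.639 Y125.502
M3 S225
G1 X262.687 Y103.316 F3576
G1 X240.501 Y117.268
G1 X254.453 Y139.454
G1 X276.639 Y125.502
G00 X248.569 Y148.528
M3 S225
G1 X199.979 Y25.227 F3576
G1 X277.807 Y145.673
G1 X197.551 Y8.957
G00 X123.736 Y34.153
M3 S502
G1 X125.357 Y26.026 F2015
G1 X120.756 Y19.133
G1 X112.629 Y17.512
G1 X105.736 Y22.113
G1 X104.115 Y30.240
G1 X108.716 Y37.133
G1 X116.843 Y38.754
G1 X123.736 Y34.153
M5
G00 X0.000 Y0.000

1 u = 1 mm; y_m = 170.600 − y.

[1] `<polygon>` regular polygon, #ff0000→engrave S225 F3576: (276.639,125.502) → (262.687,103.316) → (240.501,117.268) → (254.453,139.454) → (276.639,125.502) (closed)

[2] `<path>` open polyline, #ff0000→engrave S225 F3576: (248.569,148.528) → (199.979,25.227) → (277.807,145.673) → (197.551,8.957)

[3] `<polygon>` regular polygon, #000000→score S502 F2015: (123.736,34.153) → (125.357,26.026) → (120.756,19.133) → (112.629,17.512) → (105.736,22.113) → (104.115,30.240) → (108.716,37.133) → (116.843,38.754) → (123.736,34.153) (closed)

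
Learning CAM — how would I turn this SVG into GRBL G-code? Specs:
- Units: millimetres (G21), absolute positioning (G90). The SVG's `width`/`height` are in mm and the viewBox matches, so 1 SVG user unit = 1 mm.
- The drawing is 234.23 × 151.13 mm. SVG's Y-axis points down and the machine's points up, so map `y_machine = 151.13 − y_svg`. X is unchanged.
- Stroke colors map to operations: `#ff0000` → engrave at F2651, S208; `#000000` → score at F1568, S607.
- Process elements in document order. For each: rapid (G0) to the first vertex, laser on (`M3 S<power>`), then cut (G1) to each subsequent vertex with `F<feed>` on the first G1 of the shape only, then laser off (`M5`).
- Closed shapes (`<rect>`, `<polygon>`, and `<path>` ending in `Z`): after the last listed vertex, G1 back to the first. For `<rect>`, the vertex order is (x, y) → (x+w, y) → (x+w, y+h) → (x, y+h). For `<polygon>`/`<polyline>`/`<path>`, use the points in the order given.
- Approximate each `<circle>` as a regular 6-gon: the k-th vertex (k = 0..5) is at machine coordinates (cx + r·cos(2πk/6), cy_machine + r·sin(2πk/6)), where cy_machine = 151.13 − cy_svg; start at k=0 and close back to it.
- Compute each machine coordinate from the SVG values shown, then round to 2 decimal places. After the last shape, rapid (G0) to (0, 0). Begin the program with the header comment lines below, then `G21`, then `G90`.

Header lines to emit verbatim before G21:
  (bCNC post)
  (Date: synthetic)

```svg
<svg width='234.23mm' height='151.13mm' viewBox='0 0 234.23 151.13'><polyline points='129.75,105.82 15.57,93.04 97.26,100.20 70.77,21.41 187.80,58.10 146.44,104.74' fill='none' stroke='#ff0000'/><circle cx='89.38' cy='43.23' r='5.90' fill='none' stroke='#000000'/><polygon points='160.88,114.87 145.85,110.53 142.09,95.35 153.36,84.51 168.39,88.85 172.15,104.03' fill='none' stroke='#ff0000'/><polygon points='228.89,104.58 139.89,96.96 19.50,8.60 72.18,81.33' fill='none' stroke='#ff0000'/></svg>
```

1 u = 1 mm; y_m = 151.13 − y.

[1] `<polyline>` open polyline, #ff0000→engrave S208 F2651: (129.75,45.31) → (15.57,58.09) → (97.26,50.93) → (70.77,129.72) → (187.80,93.03) → (146.44,46.39)

[2] `<circle>` circle, #000000→score S607 F1568: (95.28,107.90) → (92.33,113.01) → (86.43,113.01) → (83.48,107.90) → (86.43,102.79) → (92.33,102.79) → (95.28,107.90) (closed)

[3] `<polygon>` regular polygon, #ff0000→engrave S208 F2651: (160.88,36.26) → (145.85,40.60) → (142.09,55.78) → (153.36,66.62) → (168.39,62.28) → (172.15,47.10) → (160.88,36.26) (closed)

[4] `<polygon>` closed polygon, #ff0000→engrave S208 F2651: (228.89,46.55) → (139.89,54.17) → (19.50,142.53) → (72.18,69.80) → (228.89,46.55) (closed)

(bCNC post)
(Date: synthetic)
G21
G90
G0 X129.75 Y45.31
M3 S208
G1 X15.57 Y58.09 F2651
G1 X97.26 Y50.93
G1 X70.77 Y129.72
G1 X187.80 Y93.03
G1 X146.44 Y46.39
M5
G0 X95.28 Y107.90
M3 S607
G1 X92.33 Y113.01 F1568
G1 X86.43 Y113.01
G1 X83.48 Y107.90
G1 X86.43 Y102.79
G1 X92.33 Y102.79
G1 X95.28 Y107.90
M5
G0 X160.88 Y36.26
M3 S208
G1 X145.85 Y40.60 F2651
G1 X142.09 Y55.78
G1 X153.36 Y66.62
G1 X168.39 Y62.28
G1 X172.15 Y47.10
G1 X160.88 Y36.26
M5
G0 X228.89 Y46.55
M3 S208
G1 X139.89 Y54.17 F2651
G1 X19.50 Y142.53
G1 X72.18 Y69.80
G1 X228.89 Y46.55
M5
G0 X0.00 Y0.00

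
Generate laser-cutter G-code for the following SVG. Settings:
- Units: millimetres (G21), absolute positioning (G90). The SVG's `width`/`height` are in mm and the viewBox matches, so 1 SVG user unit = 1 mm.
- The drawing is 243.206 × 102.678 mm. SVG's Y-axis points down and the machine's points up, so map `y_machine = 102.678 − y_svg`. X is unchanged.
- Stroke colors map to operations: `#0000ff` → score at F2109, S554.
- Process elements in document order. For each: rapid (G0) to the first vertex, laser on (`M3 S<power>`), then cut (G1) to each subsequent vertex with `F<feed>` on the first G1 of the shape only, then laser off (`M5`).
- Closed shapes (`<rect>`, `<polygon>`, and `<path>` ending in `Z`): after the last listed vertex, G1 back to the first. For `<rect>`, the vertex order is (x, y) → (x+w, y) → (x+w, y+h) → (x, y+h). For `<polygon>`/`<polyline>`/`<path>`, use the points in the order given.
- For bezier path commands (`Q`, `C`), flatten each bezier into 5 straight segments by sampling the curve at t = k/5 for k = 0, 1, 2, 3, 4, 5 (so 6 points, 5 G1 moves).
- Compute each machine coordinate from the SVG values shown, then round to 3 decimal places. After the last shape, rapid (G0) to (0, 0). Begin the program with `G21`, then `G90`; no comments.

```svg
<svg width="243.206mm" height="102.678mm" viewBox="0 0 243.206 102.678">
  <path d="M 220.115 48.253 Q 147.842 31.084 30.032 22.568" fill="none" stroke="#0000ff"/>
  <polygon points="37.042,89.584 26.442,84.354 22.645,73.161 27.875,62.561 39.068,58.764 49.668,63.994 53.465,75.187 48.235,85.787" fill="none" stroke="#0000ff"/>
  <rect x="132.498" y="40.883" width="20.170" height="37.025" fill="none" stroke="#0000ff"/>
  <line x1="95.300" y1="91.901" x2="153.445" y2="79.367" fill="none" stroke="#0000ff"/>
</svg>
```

G21
G90
G0 X220.115 Y54.425
M3 S554
G1 X189.384 Y60.946 F2109
G1 X155.011 Y66.776
G1 X116.994 Y71.913
G1 X75.335 Y76.357
G1 X30.032 Y80.110
M5
G0 X37.042 Y13.094
M3 S554
G1 X26.442 Y18.324 F2109
G1 X22.645 Y29.517
G1 X27.875 Y40.117
G1 X39.068 Y43.914
G1 X49.668 Y38.684
G1 X53.465 Y27.491
G1 X48.235 Y16.891
G1 X37.042 Y13.094
M5
G0 X132.498 Y61.795
M3 S554
G1 X152.668 Y61.795 F2109
G1 X152.668 Y24.770
G1 X132.498 Y24.770
G1 X132.498 Y61.795
M5
G0 X95.300 Y10.777
M3 S554
G1 X153.445 Y23.311 F2109
M5
G0 X0.000 Y0.000

1 u = 1 mm; y_m = 102.678 − y.

[1] `<path>` quadratic bezier, #0000ff→score S554 F2109: (220.115,54.425) → (189.384,60.946) → (155.011,66.776) → (116.994,71.913) → (75.335,76.357) → (30.032,80.110)

[2] `<polygon>` regular polygon, #0000ff→score S554 F2109: (37.042,13.094) → (26.442,18.324) → (22.645,29.517) → (27.875,40.117) → (39.068,43.914) → (49.668,38.684) → (53.465,27.491) → (48.235,16.891) → (37.042,13.094) (closed)

[3] `<rect>` rectangle, #0000ff→score S554 F2109: (132.498,61.795) → (152.668,61.795) → (152.668,24.770) → (132.498,24.770) → (132.498,61.795) (closed)

[4] `<line>` line segment, #0000ff→score S554 F2109: (95.300,10.777) → (153.445,23.311)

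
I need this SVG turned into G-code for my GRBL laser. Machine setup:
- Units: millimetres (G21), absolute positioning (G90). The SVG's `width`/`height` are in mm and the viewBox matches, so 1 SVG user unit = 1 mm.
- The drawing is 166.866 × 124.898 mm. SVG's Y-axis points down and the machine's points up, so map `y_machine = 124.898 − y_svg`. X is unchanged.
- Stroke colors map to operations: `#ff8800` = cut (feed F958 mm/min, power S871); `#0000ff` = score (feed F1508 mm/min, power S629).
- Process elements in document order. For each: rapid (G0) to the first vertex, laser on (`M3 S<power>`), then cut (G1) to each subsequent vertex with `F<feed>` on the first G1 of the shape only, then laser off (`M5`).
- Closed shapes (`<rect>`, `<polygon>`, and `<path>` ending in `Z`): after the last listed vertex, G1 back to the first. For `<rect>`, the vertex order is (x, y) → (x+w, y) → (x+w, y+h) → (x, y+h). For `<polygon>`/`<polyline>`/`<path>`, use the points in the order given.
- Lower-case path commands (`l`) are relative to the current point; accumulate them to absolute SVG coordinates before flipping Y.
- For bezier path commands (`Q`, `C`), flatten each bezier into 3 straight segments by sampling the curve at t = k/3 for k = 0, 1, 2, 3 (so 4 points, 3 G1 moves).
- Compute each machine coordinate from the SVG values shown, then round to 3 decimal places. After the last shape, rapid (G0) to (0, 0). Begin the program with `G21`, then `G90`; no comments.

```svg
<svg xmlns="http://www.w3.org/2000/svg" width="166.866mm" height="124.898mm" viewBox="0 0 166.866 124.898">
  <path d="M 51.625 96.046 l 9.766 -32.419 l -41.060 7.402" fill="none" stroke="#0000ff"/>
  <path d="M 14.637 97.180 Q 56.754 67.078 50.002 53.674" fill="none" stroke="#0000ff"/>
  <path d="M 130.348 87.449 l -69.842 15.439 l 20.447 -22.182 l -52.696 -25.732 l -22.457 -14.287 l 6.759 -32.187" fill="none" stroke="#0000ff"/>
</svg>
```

Since the viewBox matches the mm dimensions, user units are millimetres directly. The only transform is the Y-flip y_m = 124.898 − y_svg.

Shape 1 is a open polyline drawn with `<path>`. Its stroke #0000ff means score at S629, F1508. After flipping Y the toolpath is (51.625,28.852) → (61.391,61.271) → (20.331,53.869).

Shape 2 is a quadratic bezier drawn with `<path>`. Its stroke #0000ff means score at S629, F1508. After flipping Y the toolpath is (14.637,27.718) → (37.285,45.931) → (49.073,60.433) → (50.002,71.224).

Shape 3 is a open polyline drawn with `<path>`. Its stroke #0000ff means score at S629, F1508. After flipping Y the toolpath is (130.348,37.449) → (60.506,22.010) → (80.953,44.192) → (28.257,69.924) → (5.800,84.211) → (12.559,116.398).

G21
G90
G0 X51.625 Y28.852
M3 S629
G1 X61.391 Y61.271 F1508
G1 X20.331 Y53.869
M5
G0 X14.637 Y27.718
M3 S629
G1 X37.285 Y45.931 F1508
G1 X49.073 Y60.433
G1 X50.002 Y71.224
M5
G0 X130.348 Y37.449
M3 S629
G1 X60.506 Y22.010 F1508
G1 X80.953 Y44.192
G1 X28.257 Y69.924
G1 X5.800 Y84.211
G1 X12.559 Y116.398
M5
G0 X0.000 Y0.000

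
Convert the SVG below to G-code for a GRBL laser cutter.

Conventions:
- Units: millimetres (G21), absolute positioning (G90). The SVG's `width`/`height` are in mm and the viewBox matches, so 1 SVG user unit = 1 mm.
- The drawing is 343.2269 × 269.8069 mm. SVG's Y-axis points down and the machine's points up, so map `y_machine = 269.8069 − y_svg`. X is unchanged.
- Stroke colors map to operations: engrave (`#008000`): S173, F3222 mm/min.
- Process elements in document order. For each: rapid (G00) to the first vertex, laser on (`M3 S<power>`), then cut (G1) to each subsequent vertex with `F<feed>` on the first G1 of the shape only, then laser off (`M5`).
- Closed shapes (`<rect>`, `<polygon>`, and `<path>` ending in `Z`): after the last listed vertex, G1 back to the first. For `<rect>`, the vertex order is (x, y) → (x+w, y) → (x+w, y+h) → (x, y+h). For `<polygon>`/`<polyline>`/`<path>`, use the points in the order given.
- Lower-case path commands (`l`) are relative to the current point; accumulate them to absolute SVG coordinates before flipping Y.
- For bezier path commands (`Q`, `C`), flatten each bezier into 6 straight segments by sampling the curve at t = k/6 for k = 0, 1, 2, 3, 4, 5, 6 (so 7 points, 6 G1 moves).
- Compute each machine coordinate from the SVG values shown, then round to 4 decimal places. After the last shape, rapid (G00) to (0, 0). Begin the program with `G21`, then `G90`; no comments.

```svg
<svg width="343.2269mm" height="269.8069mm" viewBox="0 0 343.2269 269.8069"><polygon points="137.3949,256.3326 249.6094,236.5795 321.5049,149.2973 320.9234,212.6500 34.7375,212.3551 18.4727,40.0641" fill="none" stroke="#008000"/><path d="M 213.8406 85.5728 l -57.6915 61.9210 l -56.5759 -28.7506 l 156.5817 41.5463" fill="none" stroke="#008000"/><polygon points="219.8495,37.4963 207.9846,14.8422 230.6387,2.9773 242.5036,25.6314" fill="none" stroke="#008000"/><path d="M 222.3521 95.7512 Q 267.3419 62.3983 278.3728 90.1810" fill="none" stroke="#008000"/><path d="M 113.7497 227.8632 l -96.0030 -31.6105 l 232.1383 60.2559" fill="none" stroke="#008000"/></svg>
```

Since the viewBox matches the mm dimensions, user units are millimetres directly. The only transform is the Y-flip y_m = 269.8069 − y_svg.

Shape 1 is a closed polygon drawn with `<polygon>`. Its stroke #008000 means engrave at S173, F3222. After flipping Y the toolpath is (137.3949,13.4743) → (249.6094,33.2274) → (321.5049,120.5096) → (320.9234,57.1569) → (34.7375,57.4518) → (18.4727,229.7428) → (137.3949,13.4743), returning to the start.

Shape 2 is a open polyline drawn with `<path>`. Its stroke #008000 means engrave at S173, F3222. After flipping Y the toolpath is (213.8406,184.2341) → (156.1491,122.3131) → (99.5732,151.0637) → (256.1549,109.5174).

Shape 3 is a regular polygon drawn with `<polygon>`. Its stroke #008000 means engrave at S173, F3222. After flipping Y the toolpath is (219.8495,232.3106) → (207.9846,254.9647) → (230.6387,266.8296) → (242.5036,244.1755) → (219.8495,232.3106), returning to the start.

Shape 4 is a quadratic bezier drawn with `<path>`. Its stroke #008000 means engrave at S173, F3222. After flipping Y the toolpath is (222.3521,174.0557) → (236.4054,183.4751) → (248.5721,189.4981) → (258.8522,192.1247) → (267.2457,191.3549) → (273.7525,187.1886) → (278.3728,179.6259).

Shape 5 is a open polyline drawn with `<path>`. Its stroke #008000 means engrave at S173, F3222. After flipping Y the toolpath is (113.7497,41.9437) → (17.7467,73.5542) → (249.8850,13.2983).

G21
G90
G00 X137.3949 Y13.4743
M3 S173
G1 X249.6094 Y33.2274 F3222
G1 X321.5049 Y120.5096
G1 X320.9234 Y57.1569
G1 X34.7375 Y57.4518
G1 X18.4727 Y229.7428
G1 X137.3949 Y13.4743
M5
G00 X213.8406 Y184.2341
M3 S173
G1 X156.1491 Y122.3131 F3222
G1 X99.5732 Y151.0637
G1 X256.1549 Y109.5174
M5
G00 X219.8495 Y232.3106
M3 S173
G1 X207.9846 Y254.9647 F3222
G1 X230.6387 Y266.8296
G1 X242.5036 Y244.1755
G1 X219.8495 Y232.3106
M5
G00 X222.3521 Y174.0557
M3 S173
G1 X236.4054 Y183.4751 F3222
G1 X248.5721 Y189.4981
G1 X258.8522 Y192.1247
G1 X267.2457 Y191.3549
G1 X273.7525 Y187.1886
G1 X278.3728 Y179.6259
M5
G00 X113.7497 Y41.9437
M3 S173
G1 X17.7467 Y73.5542 F3222
G1 X249.8850 Y13.2983
M5
G00 X0.0000 Y0.0000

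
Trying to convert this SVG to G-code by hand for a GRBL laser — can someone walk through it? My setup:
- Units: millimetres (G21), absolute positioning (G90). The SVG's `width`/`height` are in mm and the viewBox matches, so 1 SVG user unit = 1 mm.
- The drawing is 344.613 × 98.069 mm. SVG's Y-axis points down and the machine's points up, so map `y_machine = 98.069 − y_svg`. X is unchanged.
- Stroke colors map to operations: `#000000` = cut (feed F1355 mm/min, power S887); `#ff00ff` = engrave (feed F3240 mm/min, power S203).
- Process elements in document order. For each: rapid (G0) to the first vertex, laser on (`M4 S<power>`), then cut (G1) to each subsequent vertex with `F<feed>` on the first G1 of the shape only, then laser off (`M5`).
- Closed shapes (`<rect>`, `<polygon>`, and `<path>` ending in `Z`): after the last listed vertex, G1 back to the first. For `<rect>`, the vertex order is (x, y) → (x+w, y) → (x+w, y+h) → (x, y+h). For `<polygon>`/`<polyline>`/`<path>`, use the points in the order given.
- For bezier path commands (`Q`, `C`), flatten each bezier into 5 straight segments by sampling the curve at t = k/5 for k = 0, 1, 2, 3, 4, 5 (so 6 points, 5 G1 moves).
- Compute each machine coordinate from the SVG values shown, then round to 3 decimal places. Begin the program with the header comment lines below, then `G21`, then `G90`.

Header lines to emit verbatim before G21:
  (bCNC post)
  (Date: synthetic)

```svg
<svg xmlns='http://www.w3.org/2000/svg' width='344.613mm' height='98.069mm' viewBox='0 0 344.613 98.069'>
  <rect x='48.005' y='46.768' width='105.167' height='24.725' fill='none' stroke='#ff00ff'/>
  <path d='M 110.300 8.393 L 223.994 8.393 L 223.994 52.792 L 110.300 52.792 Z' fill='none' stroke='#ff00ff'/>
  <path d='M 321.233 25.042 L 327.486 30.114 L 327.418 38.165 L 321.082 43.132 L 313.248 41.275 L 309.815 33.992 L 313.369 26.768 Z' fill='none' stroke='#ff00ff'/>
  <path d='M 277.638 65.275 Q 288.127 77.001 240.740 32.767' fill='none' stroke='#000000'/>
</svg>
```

1 u = 1 mm; y_m = 98.069 − y.

[1] `<rect>` rectangle, #ff00ff→engrave S203 F3240: (48.005,51.301) → (153.172,51.301) → (153.172,26.576) → (48.005,26.576) → (48.005,51.301) (closed)

[2] `<path>` rectangle, #ff00ff→engrave S203 F3240: (110.300,89.676) → (223.994,89.676) → (223.994,45.277) → (110.300,45.277) → (110.300,89.676) (closed)

[3] `<path>` regular polygon, #ff00ff→engrave S203 F3240: (321.233,73.027) → (327.486,67.955) → (327.418,59.904) → (321.082,54.937) → (313.248,56.794) → (309.815,64.077) → (313.369,71.301) → (321.233,73.027) (closed)

[4] `<path>` quadratic bezier, #000000→cut S887 F1355: (277.638,32.794) → (279.519,30.342) → (276.769,32.367) → (269.389,38.868) → (257.380,49.847) → (240.740,65.302)

(bCNC post)
(Date: synthetic)
G21
G90
G0 X48.005 Y51.301
M4 S203
G1 X153.172 Y51.301 F3240
G1 X153.172 Y26.576
G1 X48.005 Y26.576
G1 X48.005 Y51.301
M5
G0 X110.300 Y89.676
M4 S203
G1 X223.994 Y89.676 F3240
G1 X223.994 Y45.277
G1 X110.300 Y45.277
G1 X110.300 Y89.676
M5
G0 X321.233 Y73.027
M4 S203
G1 X327.486 Y67.955 F3240
G1 X327.418 Y59.904
G1 X321.082 Y54.937
G1 X313.248 Y56.794
G1 X309.815 Y64.077
G1 X313.369 Y71.301
G1 X321.233 Y73.027
M5
G0 X277.638 Y32.794
M4 S887
G1 X279.519 Y30.342 F1355
G1 X276.769 Y32.367
G1 X269.389 Y38.868
G1 X257.380 Y49.847
G1 X240.740 Y65.302
M5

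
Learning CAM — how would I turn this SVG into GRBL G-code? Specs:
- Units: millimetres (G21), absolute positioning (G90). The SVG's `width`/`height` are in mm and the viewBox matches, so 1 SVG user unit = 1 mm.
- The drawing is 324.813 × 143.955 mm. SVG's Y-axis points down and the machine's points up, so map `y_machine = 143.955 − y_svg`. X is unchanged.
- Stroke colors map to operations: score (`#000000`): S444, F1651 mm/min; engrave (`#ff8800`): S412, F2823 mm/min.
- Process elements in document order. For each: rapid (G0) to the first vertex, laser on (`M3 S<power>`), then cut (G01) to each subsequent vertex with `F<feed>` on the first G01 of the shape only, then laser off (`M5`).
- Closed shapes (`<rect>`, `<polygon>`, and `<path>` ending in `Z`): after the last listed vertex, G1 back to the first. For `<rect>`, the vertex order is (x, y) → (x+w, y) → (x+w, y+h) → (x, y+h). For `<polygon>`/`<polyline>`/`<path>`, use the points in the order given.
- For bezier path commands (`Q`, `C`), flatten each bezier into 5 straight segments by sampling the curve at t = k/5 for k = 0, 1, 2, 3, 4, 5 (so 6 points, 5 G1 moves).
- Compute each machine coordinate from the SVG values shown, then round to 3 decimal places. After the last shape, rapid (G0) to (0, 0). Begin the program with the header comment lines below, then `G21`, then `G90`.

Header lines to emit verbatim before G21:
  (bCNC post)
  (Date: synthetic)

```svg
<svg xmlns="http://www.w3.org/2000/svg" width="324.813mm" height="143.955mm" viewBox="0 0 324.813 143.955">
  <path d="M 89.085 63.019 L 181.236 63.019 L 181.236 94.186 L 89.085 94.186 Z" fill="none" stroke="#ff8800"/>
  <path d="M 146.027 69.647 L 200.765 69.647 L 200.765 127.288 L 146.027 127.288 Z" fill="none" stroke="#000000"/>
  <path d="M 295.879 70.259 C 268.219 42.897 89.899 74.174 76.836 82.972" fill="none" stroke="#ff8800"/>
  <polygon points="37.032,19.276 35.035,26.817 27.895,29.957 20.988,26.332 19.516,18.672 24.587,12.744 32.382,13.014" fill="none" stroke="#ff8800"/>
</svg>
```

Since the viewBox matches the mm dimensions, user units are millimetres directly. The only transform is the Y-flip y_m = 143.955 − y_svg.

Shape 1 is a rectangle drawn with `<path>`. Its stroke #ff8800 means engrave at S412, F2823. After flipping Y the toolpath is (89.085,80.936) → (181.236,80.936) → (181.236,49.769) → (89.085,49.769) → (89.085,80.936), returning to the start.

Shape 2 is a rectangle drawn with `<path>`. Its stroke #000000 means score at S444, F1651. After flipping Y the toolpath is (146.027,74.308) → (200.765,74.308) → (200.765,16.667) → (146.027,16.667) → (146.027,74.308), returning to the start.

Shape 3 is a cubic bezier drawn with `<path>`. Its stroke #ff8800 means engrave at S412, F2823. After flipping Y the toolpath is (295.879,73.696) → (263.731,83.725) → (210.589,83.575) → (151.616,77.139) → (101.977,68.310) → (76.836,60.983).

Shape 4 is a regular polygon drawn with `<polygon>`. Its stroke #ff8800 means engrave at S412, F2823. After flipping Y the toolpath is (37.032,124.679) → (35.035,117.138) → (27.895,113.998) → (20.988,117.623) → (19.516,125.283) → (24.587,131.211) → (32.382,130.941) → (37.032,124.679), returning to the start.

(bCNC post)
(Date: synthetic)
G21
G90
G0 X89.085 Y80.936
M3 S412
G01 X181.236 Y80.936 F2823
G01 X181.236 Y49.769
G01 X89.085 Y49.769
G01 X89.085 Y80.936
M5
G0 X146.027 Y74.308
M3 S444
G01 X200.765 Y74.308 F1651
G01 X200.765 Y16.667
G01 X146.027 Y16.667
G01 X146.027 Y74.308
M5
G0 X295.879 Y73.696
M3 S412
G01 X263.731 Y83.725 F2823
G01 X210.589 Y83.575
G01 X151.616 Y77.139
G01 X101.977 Y68.310
G01 X76.836 Y60.983
M5
G0 X37.032 Y124.679
M3 S412
G01 X35.035 Y117.138 F2823
G01 X27.895 Y113.998
G01 X20.988 Y117.623
G01 X19.516 Y125.283
G01 X24.587 Y131.211
G01 X32.382 Y130.941
G01 X37.032 Y124.679
M5
G0 X0.000 Y0.000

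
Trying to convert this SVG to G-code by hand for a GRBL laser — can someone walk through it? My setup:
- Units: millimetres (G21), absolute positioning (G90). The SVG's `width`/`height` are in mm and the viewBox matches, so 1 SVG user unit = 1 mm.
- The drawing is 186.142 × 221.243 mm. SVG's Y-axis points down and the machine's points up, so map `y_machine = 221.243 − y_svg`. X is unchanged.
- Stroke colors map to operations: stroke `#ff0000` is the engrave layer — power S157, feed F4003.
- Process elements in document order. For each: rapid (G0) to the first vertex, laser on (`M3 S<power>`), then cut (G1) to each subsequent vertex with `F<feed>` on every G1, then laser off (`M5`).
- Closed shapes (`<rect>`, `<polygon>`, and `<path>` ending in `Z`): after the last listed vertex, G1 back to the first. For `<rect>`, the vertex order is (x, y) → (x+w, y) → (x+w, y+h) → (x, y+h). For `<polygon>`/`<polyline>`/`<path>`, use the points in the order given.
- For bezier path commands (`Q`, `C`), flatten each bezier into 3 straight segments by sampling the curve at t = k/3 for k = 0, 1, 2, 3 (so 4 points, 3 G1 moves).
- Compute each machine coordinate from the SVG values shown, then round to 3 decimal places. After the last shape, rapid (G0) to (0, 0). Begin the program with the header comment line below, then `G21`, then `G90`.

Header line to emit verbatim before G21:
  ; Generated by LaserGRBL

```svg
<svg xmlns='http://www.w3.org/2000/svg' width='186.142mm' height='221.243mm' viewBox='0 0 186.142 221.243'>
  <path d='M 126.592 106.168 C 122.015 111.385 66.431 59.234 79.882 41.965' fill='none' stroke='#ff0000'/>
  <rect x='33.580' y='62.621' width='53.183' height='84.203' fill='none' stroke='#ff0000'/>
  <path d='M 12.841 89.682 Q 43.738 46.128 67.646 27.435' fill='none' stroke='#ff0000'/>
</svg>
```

Since the viewBox matches the mm dimensions, user units are millimetres directly. The only transform is the Y-flip y_m = 221.243 − y_svg.

Shape 1 is a cubic bezier drawn with `<path>`. Its stroke #ff0000 means engrave at S157, F4003. After flipping Y the toolpath is (126.592,115.075) → (109.459,125.564) → (84.997,153.798) → (79.882,179.278).

Shape 2 is a rectangle drawn with `<rect>`. Its stroke #ff0000 means engrave at S157, F4003. After flipping Y the toolpath is (33.580,158.622) → (86.763,158.622) → (86.763,74.419) → (33.580,74.419) → (33.580,158.622), returning to the start.

Shape 3 is a quadratic bezier drawn with `<path>`. Its stroke #ff0000 means engrave at S157, F4003. After flipping Y the toolpath is (12.841,131.561) → (32.662,157.835) → (50.931,178.584) → (67.646,193.808).

; Generated by LaserGRBL
G21
G90
G0 X126.592 Y115.075
M3 S157
G1 X109.459 Y125.564 F4003
G1 X84.997 Y153.798 F4003
G1 X79.882 Y179.278 F4003
M5
G0 X33.580 Y158.622
M3 S157
G1 X86.763 Y158.622 F4003
G1 X86.763 Y74.419 F4003
G1 X33.580 Y74.419 F4003
G1 X33.580 Y158.622 F4003
M5
G0 X12.841 Y131.561
M3 S157
G1 X32.662 Y157.835 F4003
G1 X50.931 Y178.584 F4003
G1 X67.646 Y193.808 F4003
M5
G0 X0.000 Y0.000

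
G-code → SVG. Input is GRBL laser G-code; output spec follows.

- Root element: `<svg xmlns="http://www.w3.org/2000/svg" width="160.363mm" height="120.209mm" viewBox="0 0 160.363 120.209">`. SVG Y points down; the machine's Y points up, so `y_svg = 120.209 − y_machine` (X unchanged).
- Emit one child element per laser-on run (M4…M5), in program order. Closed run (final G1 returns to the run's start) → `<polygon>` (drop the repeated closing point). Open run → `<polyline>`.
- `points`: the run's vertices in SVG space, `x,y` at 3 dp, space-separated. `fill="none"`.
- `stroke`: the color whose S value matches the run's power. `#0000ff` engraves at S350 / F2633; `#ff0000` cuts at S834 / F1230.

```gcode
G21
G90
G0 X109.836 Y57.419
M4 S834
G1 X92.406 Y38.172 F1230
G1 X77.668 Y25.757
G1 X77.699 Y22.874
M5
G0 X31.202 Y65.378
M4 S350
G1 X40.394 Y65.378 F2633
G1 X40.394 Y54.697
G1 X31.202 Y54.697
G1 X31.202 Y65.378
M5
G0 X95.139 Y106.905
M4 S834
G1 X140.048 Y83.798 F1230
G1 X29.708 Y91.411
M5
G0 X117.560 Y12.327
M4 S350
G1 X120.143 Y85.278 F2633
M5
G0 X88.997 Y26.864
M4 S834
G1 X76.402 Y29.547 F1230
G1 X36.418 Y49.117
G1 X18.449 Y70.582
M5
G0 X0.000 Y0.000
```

Machine Y-up, SVG Y-down with viewBox height 120.209, so y_svg = 120.209 − y_machine; X carries over.

Run 1: S834 ⇒ cut layer `#ff0000`. The run is open, so emit a `<polyline>` with points (Y-flipped): 109.836,62.790 92.406,82.037 77.668,94.452 77.699,97.335.

Run 2: power S350 maps to stroke `#0000ff` (engrave). The run returns to its start, so emit a `<polygon>` with points (Y-flipped): 31.202,54.831 40.394,54.831 40.394,65.512 31.202,65.512.

Run 3: the run's S834 means `#ff0000` (cut). The run is open, so emit a `<polyline>` with points (Y-flipped): 95.139,13.304 140.048,36.411 29.708,28.798.

Run 4: S350 ⇒ engrave layer `#0000ff`. The run is open, so emit a `<polyline>` with points (Y-flipped): 117.560,107.882 120.143,34.931.

Run 5: S834 ⇒ cut layer `#ff0000`. The run is open, so emit a `<polyline>` with points (Y-flipped): 88.997,93.345 76.402,90.662 36.418,71.092 18.449,49.627.

<svg xmlns="http://www.w3.org/2000/svg" width="160.363mm" height="120.209mm" viewBox="0 0 160.363 120.209">
  <polyline points="109.836,62.790 92.406,82.037 77.668,94.452 77.699,97.335" fill="none" stroke="#ff0000"/>
  <polygon points="31.202,54.831 40.394,54.831 40.394,65.512 31.202,65.512" fill="none" stroke="#0000ff"/>
  <polyline points="95.139,13.304 140.048,36.411 29.708,28.798" fill="none" stroke="#ff0000"/>
  <polyline points="117.560,107.882 120.143,34.931" fill="none" stroke="#0000ff"/>
  <polyline points="88.997,93.345 76.402,90.662 36.418,71.092 18.449,49.627" fill="none" stroke="#ff0000"/>
</svg>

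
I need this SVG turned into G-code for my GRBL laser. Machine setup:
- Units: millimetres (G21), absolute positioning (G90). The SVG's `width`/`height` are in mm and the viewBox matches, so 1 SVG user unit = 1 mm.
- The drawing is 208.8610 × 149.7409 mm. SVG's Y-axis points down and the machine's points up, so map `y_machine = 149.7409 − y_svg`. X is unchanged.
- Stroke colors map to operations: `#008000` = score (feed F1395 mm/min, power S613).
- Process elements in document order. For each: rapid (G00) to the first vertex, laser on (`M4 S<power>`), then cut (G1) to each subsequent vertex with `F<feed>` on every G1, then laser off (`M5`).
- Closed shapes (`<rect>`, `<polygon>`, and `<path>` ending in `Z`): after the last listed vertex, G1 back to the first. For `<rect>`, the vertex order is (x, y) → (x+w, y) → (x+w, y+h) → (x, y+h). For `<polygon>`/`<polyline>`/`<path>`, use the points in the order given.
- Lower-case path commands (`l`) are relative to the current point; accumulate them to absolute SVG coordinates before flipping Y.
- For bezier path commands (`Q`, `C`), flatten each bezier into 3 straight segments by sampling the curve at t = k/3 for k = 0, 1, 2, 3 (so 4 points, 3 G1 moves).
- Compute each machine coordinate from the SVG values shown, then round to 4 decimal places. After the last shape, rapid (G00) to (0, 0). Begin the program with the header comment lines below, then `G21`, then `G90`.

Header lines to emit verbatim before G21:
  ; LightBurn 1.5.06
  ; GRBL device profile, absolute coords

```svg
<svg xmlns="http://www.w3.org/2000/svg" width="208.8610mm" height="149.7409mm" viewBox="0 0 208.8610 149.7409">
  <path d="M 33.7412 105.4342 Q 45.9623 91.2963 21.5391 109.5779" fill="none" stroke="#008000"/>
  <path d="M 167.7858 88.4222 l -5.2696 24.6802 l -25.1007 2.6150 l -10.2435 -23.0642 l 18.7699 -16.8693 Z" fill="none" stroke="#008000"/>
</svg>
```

; LightBurn 1.5.06
; GRBL device profile, absolute coords
G21
G90
G00 X33.7412 Y44.3067
M4 S613
G1 X37.8170 Y50.1298 F1395
G1 X33.7496 Y48.7486 F1395
G1 X21.5391 Y40.1630 F1395
M5
G00 X167.7858 Y61.3187
M4 S613
G1 X162.5162 Y36.6385 F1395
G1 X137.4155 Y34.0235 F1395
G1 X127.1720 Y57.0877 F1395
G1 X145.9419 Y73.9570 F1395
G1 X167.7858 Y61.3187 F1395
M5
G00 X0.0000 Y0.0000

1 u = 1 mm; y_m = 149.7409 − y.

[1] `<path>` quadratic bezier, #008000→score S613 F1395: (33.7412,44.3067) → (37.8170,50.1298) → (33.7496,48.7486) → (21.5391,40.1630)

[2] `<path>` regular polygon, #008000→score S613 F1395: (167.7858,61.3187) → (162.5162,36.6385) → (137.4155,34.0235) → (127.1720,57.0877) → (145.9419,73.9570) → (167.7858,61.3187) (closed)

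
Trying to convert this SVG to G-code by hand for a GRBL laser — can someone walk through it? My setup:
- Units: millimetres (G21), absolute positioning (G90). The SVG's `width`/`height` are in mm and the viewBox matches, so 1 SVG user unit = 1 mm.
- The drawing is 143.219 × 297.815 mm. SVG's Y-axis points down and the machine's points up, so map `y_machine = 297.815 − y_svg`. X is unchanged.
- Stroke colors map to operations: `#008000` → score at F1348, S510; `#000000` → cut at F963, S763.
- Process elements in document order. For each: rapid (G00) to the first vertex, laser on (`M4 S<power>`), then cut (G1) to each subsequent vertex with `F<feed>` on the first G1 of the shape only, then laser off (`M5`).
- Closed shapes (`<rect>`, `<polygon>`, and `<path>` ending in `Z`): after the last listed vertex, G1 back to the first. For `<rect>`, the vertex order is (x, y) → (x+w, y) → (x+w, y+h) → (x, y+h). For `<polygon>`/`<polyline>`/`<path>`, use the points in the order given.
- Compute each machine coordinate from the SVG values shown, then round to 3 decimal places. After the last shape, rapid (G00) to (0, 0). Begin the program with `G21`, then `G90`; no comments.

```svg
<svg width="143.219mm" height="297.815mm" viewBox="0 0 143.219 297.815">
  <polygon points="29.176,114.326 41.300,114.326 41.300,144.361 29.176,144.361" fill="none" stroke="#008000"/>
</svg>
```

G21
G90
G00 X29.176 Y183.489
M4 S510
G1 X41.300 Y183.489 F1348
G1 X41.300 Y153.454
G1 X29.176 Y153.454
G1 X29.176 Y183.489
M5
G00 X0.000 Y0.000

1 u = 1 mm; y_m = 297.815 − y.

[1] `<polygon>` rectangle, #008000→score S510 F1348: (29.176,183.489) → (41.300,183.489) → (41.300,153.454) → (29.176,153.454) → (29.176,183.489) (closed)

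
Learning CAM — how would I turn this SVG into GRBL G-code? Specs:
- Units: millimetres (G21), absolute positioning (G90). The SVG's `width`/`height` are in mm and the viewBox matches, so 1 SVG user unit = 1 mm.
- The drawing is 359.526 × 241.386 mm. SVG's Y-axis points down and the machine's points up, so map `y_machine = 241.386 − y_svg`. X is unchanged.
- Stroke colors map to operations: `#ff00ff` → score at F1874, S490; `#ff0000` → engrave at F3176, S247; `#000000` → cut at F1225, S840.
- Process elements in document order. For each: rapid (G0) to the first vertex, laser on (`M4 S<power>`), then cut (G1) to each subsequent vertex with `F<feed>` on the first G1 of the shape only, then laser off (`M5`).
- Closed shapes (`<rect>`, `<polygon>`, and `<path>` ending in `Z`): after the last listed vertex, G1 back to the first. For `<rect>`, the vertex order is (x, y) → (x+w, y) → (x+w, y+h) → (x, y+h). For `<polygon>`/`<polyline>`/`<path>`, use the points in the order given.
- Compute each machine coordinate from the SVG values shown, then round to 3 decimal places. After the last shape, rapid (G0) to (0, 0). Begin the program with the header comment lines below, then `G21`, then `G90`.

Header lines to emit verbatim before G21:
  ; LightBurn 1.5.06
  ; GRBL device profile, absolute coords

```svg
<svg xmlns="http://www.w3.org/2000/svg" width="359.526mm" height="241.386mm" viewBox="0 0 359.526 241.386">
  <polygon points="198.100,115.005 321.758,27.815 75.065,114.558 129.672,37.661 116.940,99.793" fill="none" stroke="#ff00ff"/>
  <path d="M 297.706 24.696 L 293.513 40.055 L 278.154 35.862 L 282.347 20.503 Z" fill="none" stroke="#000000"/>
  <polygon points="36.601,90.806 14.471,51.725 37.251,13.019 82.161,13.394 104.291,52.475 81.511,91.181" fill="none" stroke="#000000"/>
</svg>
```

; LightBurn 1.5.06
; GRBL device profile, absolute coords
G21
G90
G0 X198.100 Y126.381
M4 S490
G1 X321.758 Y213.571 F1874
G1 X75.065 Y126.828
G1 X129.672 Y203.725
G1 X116.940 Y141.593
G1 X198.100 Y126.381
M5
G0 X297.706 Y216.690
M4 S840
G1 X293.513 Y201.331 F1225
G1 X278.154 Y205.524
G1 X282.347 Y220.883
G1 X297.706 Y216.690
M5
G0 X36.601 Y150.580
M4 S840
G1 X14.471 Y189.661 F1225
G1 X37.251 Y228.367
G1 X82.161 Y227.992
G1 X104.291 Y188.911
G1 X81.511 Y150.205
G1 X36.601 Y150.580
M5
G0 X0.000 Y0.000

Since the viewBox matches the mm dimensions, user units are millimetres directly. The only transform is the Y-flip y_m = 241.386 − y_svg.

Shape 1 is a closed polygon drawn with `<polygon>`. Its stroke #ff00ff means score at S490, F1874. After flipping Y the toolpath is (198.100,126.381) → (321.758,213.571) → (75.065,126.828) → (129.672,203.725) → (116.940,141.593) → (198.100,126.381), returning to the start.

Shape 2 is a regular polygon drawn with `<path>`. Its stroke #000000 means cut at S840, F1225. After flipping Y the toolpath is (297.706,216.690) → (293.513,201.331) → (278.154,205.524) → (282.347,220.883) → (297.706,216.690), returning to the start.

Shape 3 is a regular polygon drawn with `<polygon>`. Its stroke #000000 means cut at S840, F1225. After flipping Y the toolpath is (36.601,150.580) → (14.471,189.661) → (37.251,228.367) → (82.161,227.992) → (104.291,188.911) → (81.511,150.205) → (36.601,150.580), returning to the start.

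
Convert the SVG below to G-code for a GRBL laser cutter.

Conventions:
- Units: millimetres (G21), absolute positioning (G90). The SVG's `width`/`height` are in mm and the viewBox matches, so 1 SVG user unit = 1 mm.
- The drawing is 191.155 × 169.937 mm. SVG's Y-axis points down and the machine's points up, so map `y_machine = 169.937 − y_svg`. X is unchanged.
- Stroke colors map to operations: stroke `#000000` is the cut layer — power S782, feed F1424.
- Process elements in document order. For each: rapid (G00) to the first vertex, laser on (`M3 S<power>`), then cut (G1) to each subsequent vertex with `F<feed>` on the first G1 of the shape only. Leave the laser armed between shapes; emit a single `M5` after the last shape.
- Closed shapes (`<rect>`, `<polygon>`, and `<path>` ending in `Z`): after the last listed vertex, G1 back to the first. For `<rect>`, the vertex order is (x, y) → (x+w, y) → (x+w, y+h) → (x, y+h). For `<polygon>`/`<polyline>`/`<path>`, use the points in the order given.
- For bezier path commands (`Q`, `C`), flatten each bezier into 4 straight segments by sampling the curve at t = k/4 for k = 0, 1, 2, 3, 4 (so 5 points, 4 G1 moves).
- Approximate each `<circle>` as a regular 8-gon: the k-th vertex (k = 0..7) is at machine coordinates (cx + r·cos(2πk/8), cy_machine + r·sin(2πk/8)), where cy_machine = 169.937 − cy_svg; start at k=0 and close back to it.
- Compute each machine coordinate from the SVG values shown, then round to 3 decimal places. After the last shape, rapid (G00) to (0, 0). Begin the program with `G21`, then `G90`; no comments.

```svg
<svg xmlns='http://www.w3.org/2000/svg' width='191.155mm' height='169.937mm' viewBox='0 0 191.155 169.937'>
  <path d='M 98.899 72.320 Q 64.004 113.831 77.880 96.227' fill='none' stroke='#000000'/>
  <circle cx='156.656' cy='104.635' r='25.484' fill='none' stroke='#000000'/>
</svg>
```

G21
G90
G00 X98.899 Y97.617
M3 S782
G1 X84.500 Y80.556 F1424
G1 X76.197 Y70.885
G1 X73.990 Y68.603
G1 X77.880 Y73.710
G00 X182.140 Y65.302
M3 S782
G1 X174.676 Y83.322 F1424
G1 X156.656 Y90.786
G1 X138.636 Y83.322
G1 X131.172 Y65.302
G1 X138.636 Y47.282
G1 X156.656 Y39.818
G1 X174.676 Y47.282
G1 X182.140 Y65.302
M5
G00 X0.000 Y0.000

1 u = 1 mm; y_m = 169.937 − y.

[1] `<path>` quadratic bezier, #000000→cut S782 F1424: (98.899,97.617) → (84.500,80.556) → (76.197,70.885) → (73.990,68.603) → (77.880,73.710)

[2] `<circle>` circle, #000000→cut S782 F1424: (182.140,65.302) → (174.676,83.322) → (156.656,90.786) → (138.636,83.322) → (131.172,65.302) → (138.636,47.282) → (156.656,39.818) → (174.676,47.282) → (182.140,65.302) (closed)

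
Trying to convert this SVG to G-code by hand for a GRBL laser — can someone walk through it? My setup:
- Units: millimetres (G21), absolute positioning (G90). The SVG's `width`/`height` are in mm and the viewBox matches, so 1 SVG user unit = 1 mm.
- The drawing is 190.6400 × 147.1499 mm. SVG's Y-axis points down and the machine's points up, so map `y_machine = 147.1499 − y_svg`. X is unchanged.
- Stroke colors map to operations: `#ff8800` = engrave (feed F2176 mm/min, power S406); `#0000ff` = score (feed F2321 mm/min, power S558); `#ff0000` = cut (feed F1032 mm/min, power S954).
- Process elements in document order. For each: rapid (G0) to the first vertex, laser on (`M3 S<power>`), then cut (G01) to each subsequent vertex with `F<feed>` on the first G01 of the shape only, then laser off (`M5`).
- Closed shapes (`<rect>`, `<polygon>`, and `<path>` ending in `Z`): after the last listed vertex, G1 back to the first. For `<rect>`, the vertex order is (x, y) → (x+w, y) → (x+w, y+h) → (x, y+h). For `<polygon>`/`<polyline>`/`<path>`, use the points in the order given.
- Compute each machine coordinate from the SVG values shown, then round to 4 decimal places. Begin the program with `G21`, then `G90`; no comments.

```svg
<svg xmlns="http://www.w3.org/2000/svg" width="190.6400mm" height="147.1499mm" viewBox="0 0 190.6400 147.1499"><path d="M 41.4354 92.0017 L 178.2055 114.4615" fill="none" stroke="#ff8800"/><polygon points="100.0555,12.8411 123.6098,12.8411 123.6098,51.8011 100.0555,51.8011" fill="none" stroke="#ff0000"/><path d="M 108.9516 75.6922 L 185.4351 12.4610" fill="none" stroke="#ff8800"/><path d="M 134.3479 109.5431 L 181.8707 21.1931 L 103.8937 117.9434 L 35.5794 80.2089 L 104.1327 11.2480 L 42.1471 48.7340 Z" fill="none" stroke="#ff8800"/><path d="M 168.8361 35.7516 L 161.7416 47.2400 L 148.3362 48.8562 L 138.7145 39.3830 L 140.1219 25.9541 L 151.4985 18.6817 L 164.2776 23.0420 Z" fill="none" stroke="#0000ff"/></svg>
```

G21
G90
G0 X41.4354 Y55.1482
M3 S406
G01 X178.2055 Y32.6884 F2176
M5
G0 X100.0555 Y134.3088
M3 S954
G01 X123.6098 Y134.3088 F1032
G01 X123.6098 Y95.3488
G01 X100.0555 Y95.3488
G01 X100.0555 Y134.3088
M5
G0 X108.9516 Y71.4577
M3 S406
G01 X185.4351 Y134.6889 F2176
M5
G0 X134.3479 Y37.6068
M3 S406
G01 X181.8707 Y125.9568 F2176
G01 X103.8937 Y29.2065
G01 X35.5794 Y66.9410
G01 X104.1327 Y135.9019
G01 X42.1471 Y98.4159
G01 X134.3479 Y37.6068
M5
G0 X168.8361 Y111.3983
M3 S558
G01 X161.7416 Y99.9099 F2321
G01 X148.3362 Y98.2937
G01 X138.7145 Y107.7669
G01 X140.1219 Y121.1958
G01 X151.4985 Y128.4682
G01 X164.2776 Y124.1079
G01 X168.8361 Y111.3983
M5

1 u = 1 mm; y_m = 147.1499 − y.

[1] `<path>` line segment, #ff8800→engrave S406 F2176: (41.4354,55.1482) → (178.2055,32.6884)

[2] `<polygon>` rectangle, #ff0000→cut S954 F1032: (100.0555,134.3088) → (123.6098,134.3088) → (123.6098,95.3488) → (100.0555,95.3488) → (100.0555,134.3088) (closed)

[3] `<path>` line segment, #ff8800→engrave S406 F2176: (108.9516,71.4577) → (185.4351,134.6889)

[4] `<path>` closed polygon, #ff8800→engrave S406 F2176: (134.3479,37.6068) → (181.8707,125.9568) → (103.8937,29.2065) → (35.5794,66.9410) → (104.1327,135.9019) → (42.1471,98.4159) → (134.3479,37.6068) (closed)

[5] `<path>` regular polygon, #0000ff→score S558 F2321: (168.8361,111.3983) → (161.7416,99.9099) → (148.3362,98.2937) → (138.7145,107.7669) → (140.1219,121.1958) → (151.4985,128.4682) → (164.2776,124.1079) → (168.8361,111.3983) (closed)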